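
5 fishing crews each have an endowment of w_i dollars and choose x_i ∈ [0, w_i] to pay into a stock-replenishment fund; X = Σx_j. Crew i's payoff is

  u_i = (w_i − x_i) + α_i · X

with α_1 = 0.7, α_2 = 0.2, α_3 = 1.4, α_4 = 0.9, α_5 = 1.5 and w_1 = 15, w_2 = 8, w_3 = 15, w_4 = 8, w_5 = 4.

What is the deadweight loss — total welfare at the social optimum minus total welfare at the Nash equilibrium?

114.7

∂u_i/∂x_i = α_i − 1, so crew i contributes w_i if α_i > 1, else 0.
α_i > 1 for i ∈ {3, 5}; NE contributions (0, 0, 15, 0, 4), X = 19.
W^NE = Σw_i − X^NE + (Σα_i)·X^NE = 50 + 3.7·19 = 120.3.
Planner: ∂(Σu_j)/∂x_i = Σα_j − 1 = 3.7 > 0, so everyone contributes w_i; X^SO = 50, W^SO = 50 + 3.7·50 = 235.
Deadweight loss = 114.7.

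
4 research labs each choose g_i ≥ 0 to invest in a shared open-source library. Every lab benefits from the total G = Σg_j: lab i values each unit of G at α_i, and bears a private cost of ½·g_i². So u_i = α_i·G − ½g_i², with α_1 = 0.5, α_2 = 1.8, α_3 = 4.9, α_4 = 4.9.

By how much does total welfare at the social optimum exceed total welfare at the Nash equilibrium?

172.165

Lab i's FOC: ∂u_i/∂g_i = α_i − g_i = 0, so g_i* = α_i.
NE contributions = (0.5, 1.8, 4.9, 4.9); G = 12.1.
W^NE = (Σα)·G − ½Σα_i² = 12.1² − ½·51.51 = 120.655.
Planner sets g_i = Σα_j = 12.1 for every i, so G^SO = 4·12.1 = 48.4.
W^SO = (Σα)·G^SO − ½·4·(Σα)² = (4/2)·12.1² = 292.82.
Deadweight loss = W^SO − W^NE = 172.165.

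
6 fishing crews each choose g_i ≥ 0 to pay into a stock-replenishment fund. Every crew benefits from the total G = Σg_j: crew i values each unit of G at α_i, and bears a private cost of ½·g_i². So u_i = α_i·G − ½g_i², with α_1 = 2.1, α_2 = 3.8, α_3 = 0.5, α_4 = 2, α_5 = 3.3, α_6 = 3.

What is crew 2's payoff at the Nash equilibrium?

48.64

Crew i's FOC: ∂u_i/∂g_i = α_i − g_i = 0, so g_i* = α_i.
NE contributions = (2.1, 3.8, 0.5, 2, 3.3, 3); G = 14.7.
u_2 = α_2·G − ½·(g_2)² = 3.8·14.7 − ½·3.8² = 48.64.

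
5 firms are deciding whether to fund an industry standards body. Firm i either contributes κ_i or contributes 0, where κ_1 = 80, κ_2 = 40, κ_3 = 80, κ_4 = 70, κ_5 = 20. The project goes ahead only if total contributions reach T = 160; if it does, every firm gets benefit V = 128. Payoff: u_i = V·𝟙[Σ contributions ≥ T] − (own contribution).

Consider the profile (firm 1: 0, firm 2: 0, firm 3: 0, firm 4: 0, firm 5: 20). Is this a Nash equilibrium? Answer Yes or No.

Total = 20 < 160: not provided.
Firm 1 (pledges 0, payoff 0): pledging 80 → total 100, payoff -80. No gain.
Firm 2 (pledges 0, payoff 0): pledging 40 → total 60, payoff -40. No gain.
Firm 3 (pledges 0, payoff 0): pledging 80 → total 100, payoff -80. No gain.
Firm 4 (pledges 0, payoff 0): pledging 70 → total 90, payoff -70. No gain.
Firm 5 (pledges 20, payoff -20): dropping to 0 → total 0, payoff 0. Profitable deviation.

No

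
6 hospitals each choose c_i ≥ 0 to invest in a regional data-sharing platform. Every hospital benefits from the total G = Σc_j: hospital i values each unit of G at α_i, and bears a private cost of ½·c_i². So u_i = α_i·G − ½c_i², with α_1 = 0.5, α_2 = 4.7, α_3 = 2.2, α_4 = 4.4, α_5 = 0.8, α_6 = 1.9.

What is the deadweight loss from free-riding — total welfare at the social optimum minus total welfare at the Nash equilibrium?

445.895

Hospital i's FOC: ∂u_i/∂c_i = α_i − c_i = 0, so c_i* = α_i.
NE contributions = (0.5, 4.7, 2.2, 4.4, 0.8, 1.9); G = 14.5.
W^NE = (Σα)·G − ½Σα_i² = 14.5² − ½·50.79 = 184.855.
Planner sets c_i = Σα_j = 14.5 for every i, so G^SO = 6·14.5 = 87.
W^SO = (Σα)·G^SO − ½·6·(Σα)² = (6/2)·14.5² = 630.75.
Deadweight loss = W^SO − W^NE = 445.895.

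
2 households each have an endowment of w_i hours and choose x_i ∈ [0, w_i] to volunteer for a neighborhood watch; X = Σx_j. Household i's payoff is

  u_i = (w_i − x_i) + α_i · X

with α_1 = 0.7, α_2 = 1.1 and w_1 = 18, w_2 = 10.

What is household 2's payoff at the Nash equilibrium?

11

∂u_i/∂x_i = α_i − 1, so household i contributes w_i if α_i > 1, else 0.
α_i > 1 for i ∈ {2}; NE contributions (0, 10), X = 10.
u_2 = (10 − 10) + 1.1·10 = 11.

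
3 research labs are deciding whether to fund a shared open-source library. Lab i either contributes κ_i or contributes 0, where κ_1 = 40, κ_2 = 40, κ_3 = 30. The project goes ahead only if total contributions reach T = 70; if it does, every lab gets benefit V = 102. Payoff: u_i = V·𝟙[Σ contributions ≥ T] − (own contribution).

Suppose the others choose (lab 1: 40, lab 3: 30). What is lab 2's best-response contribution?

Others' total = 70 ≥ 70; contributing adds cost 40 for no extra benefit.
Best response: 0.

0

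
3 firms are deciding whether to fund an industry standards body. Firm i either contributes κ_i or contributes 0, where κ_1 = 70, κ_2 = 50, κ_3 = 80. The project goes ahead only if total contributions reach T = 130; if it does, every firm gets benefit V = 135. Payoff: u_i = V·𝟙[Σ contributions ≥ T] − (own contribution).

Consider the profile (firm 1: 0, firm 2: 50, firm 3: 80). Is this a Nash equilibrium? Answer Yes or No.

Total = 130 ≥ 130: provided.
Firm 1 (pledges 0, payoff 135): pledging 70 → total 200, payoff 65. No gain.
Firm 2 (pledges 50, payoff 85): dropping to 0 → total 80, payoff 0. No gain.
Firm 3 (pledges 80, payoff 55): dropping to 0 → total 50, payoff 0. No gain.

Yes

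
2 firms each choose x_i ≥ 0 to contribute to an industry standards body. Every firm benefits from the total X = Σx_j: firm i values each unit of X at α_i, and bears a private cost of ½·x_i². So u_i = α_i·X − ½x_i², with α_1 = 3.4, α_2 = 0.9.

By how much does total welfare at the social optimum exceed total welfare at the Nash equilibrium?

6.185

Firm i's FOC: ∂u_i/∂x_i = α_i − x_i = 0, so x_i* = α_i.
NE contributions = (3.4, 0.9); X = 4.3.
W^NE = (Σα)·X − ½Σα_i² = 4.3² − ½·12.37 = 12.305.
Planner sets x_i = Σα_j = 4.3 for every i, so X^SO = 2·4.3 = 8.6.
W^SO = (Σα)·X^SO − ½·2·(Σα)² = (2/2)·4.3² = 18.49.
Deadweight loss = W^SO − W^NE = 6.185.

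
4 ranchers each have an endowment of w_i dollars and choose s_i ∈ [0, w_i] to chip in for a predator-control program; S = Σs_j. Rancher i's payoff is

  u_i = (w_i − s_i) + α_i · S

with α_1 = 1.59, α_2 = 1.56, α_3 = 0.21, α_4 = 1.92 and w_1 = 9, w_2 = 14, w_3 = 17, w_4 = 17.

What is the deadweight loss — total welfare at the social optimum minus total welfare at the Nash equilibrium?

72.76

∂u_i/∂s_i = α_i − 1, so rancher i contributes w_i if α_i > 1, else 0.
α_i > 1 for i ∈ {1, 2, 4}; NE contributions (9, 14, 0, 17), S = 40.
W^NE = Σw_i − S^NE + (Σα_i)·S^NE = 57 + 4.28·40 = 228.2.
Planner: ∂(Σu_j)/∂s_i = Σα_j − 1 = 4.28 > 0, so everyone contributes w_i; S^SO = 57, W^SO = 57 + 4.28·57 = 300.96.
Deadweight loss = 72.76.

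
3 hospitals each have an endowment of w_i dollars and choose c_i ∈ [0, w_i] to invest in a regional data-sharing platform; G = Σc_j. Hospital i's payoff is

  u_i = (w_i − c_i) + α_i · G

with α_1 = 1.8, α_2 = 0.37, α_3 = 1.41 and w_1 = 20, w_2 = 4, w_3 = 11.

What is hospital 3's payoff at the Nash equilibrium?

∂u_i/∂c_i = α_i − 1, so hospital i contributes w_i if α_i > 1, else 0.
α_i > 1 for i ∈ {1, 3}; NE contributions (20, 0, 11), G = 31.
u_3 = (11 − 11) + 1.41·31 = 43.71.

43.71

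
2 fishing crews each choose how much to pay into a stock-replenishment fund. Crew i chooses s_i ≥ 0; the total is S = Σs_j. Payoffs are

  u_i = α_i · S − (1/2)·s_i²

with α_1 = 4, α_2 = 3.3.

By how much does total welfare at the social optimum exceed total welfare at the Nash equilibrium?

13.445

Crew i's FOC: ∂u_i/∂s_i = α_i − s_i = 0, so s_i* = α_i.
NE contributions = (4, 3.3); S = 7.3.
W^NE = (Σα)·S − ½Σα_i² = 7.3² − ½·26.89 = 39.845.
Planner sets s_i = Σα_j = 7.3 for every i, so S^SO = 2·7.3 = 14.6.
W^SO = (Σα)·S^SO − ½·2·(Σα)² = (2/2)·7.3² = 53.29.
Deadweight loss = W^SO − W^NE = 13.445.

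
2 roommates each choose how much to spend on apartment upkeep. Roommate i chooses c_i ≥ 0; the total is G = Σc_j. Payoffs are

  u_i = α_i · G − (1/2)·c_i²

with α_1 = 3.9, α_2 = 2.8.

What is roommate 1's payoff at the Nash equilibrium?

Roommate i's FOC: ∂u_i/∂c_i = α_i − c_i = 0, so c_i* = α_i.
NE contributions = (3.9, 2.8); G = 6.7.
u_1 = α_1·G − ½·(c_1)² = 3.9·6.7 − ½·3.9² = 18.525.

18.525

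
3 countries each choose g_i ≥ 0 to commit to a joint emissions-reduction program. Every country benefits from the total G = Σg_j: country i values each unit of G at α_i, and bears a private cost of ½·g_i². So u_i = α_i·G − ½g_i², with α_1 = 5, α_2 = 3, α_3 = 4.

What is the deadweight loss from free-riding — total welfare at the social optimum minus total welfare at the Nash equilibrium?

97

Country i's FOC: ∂u_i/∂g_i = α_i − g_i = 0, so g_i* = α_i.
NE contributions = (5, 3, 4); G = 12.
W^NE = (Σα)·G − ½Σα_i² = 12² − ½·50 = 119.
Planner sets g_i = Σα_j = 12 for every i, so G^SO = 3·12 = 36.
W^SO = (Σα)·G^SO − ½·3·(Σα)² = (3/2)·12² = 216.
Deadweight loss = W^SO − W^NE = 97.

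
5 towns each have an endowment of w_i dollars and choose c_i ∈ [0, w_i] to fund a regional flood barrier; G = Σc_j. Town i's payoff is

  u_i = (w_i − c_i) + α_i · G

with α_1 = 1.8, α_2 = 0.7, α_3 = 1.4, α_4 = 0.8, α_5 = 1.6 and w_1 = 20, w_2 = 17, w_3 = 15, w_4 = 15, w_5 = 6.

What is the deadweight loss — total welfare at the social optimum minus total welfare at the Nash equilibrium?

∂u_i/∂c_i = α_i − 1, so town i contributes w_i if α_i > 1, else 0.
α_i > 1 for i ∈ {1, 3, 5}; NE contributions (20, 0, 15, 0, 6), G = 41.
W^NE = Σw_i − G^NE + (Σα_i)·G^NE = 73 + 5.3·41 = 290.3.
Planner: ∂(Σu_j)/∂c_i = Σα_j − 1 = 5.3 > 0, so everyone contributes w_i; G^SO = 73, W^SO = 73 + 5.3·73 = 459.9.
Deadweight loss = 169.6.

169.6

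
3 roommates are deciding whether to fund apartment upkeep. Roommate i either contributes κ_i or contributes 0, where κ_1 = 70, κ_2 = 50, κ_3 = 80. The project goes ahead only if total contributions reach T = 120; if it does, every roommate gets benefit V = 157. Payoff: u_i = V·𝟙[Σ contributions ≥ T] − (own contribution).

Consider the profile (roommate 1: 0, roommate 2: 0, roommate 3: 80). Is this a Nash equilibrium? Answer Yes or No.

No

Total = 80 < 120: not provided.
Roommate 1 (pledges 0, payoff 0): pledging 70 → total 150, payoff 87. Profitable deviation.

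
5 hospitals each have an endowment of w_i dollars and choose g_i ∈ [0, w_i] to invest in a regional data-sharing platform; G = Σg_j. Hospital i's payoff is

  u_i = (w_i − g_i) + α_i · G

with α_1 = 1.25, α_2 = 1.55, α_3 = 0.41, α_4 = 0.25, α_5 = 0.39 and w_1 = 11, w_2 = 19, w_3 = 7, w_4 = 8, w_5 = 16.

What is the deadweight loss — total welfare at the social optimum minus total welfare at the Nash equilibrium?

88.35

∂u_i/∂g_i = α_i − 1, so hospital i contributes w_i if α_i > 1, else 0.
α_i > 1 for i ∈ {1, 2}; NE contributions (11, 19, 0, 0, 0), G = 30.
W^NE = Σw_i − G^NE + (Σα_i)·G^NE = 61 + 2.85·30 = 146.5.
Planner: ∂(Σu_j)/∂g_i = Σα_j − 1 = 2.85 > 0, so everyone contributes w_i; G^SO = 61, W^SO = 61 + 2.85·61 = 234.85.
Deadweight loss = 88.35.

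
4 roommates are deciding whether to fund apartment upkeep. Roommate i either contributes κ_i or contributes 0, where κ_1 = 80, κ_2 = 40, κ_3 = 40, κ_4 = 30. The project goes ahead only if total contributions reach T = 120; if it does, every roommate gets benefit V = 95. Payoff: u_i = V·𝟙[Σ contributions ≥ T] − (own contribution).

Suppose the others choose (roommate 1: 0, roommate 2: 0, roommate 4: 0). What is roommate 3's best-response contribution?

Others' total = 0. Even contributing 40 gives 40 < 120: no benefit either way.
Best response: 0.

0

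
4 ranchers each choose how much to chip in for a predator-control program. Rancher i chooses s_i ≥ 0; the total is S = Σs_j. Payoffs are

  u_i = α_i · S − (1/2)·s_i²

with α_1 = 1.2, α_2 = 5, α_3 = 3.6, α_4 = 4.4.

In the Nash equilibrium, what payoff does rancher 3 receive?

Rancher i's FOC: ∂u_i/∂s_i = α_i − s_i = 0, so s_i* = α_i.
NE contributions = (1.2, 5, 3.6, 4.4); S = 14.2.
u_3 = α_3·S − ½·(s_3)² = 3.6·14.2 − ½·3.6² = 44.64.

44.64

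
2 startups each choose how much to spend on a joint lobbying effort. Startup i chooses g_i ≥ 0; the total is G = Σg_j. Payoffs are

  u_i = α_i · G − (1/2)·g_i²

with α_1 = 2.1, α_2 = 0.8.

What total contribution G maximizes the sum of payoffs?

Planner FOC: ∂(Σu_j)/∂g_i = (Σα_j) − g_i = 0, so g_i^SO = Σα_j = 2.9 for every i; G^SO = 5.8.

5.8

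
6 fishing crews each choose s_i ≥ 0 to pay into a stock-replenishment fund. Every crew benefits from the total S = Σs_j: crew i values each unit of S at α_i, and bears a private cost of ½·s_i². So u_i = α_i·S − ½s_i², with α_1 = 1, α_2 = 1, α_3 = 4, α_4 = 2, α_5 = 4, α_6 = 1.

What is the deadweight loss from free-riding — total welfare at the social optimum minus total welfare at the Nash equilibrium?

357.5

Crew i's FOC: ∂u_i/∂s_i = α_i − s_i = 0, so s_i* = α_i.
NE contributions = (1, 1, 4, 2, 4, 1); S = 13.
W^NE = (Σα)·S − ½Σα_i² = 13² − ½·39 = 149.5.
Planner sets s_i = Σα_j = 13 for every i, so S^SO = 6·13 = 78.
W^SO = (Σα)·S^SO − ½·6·(Σα)² = (6/2)·13² = 507.
Deadweight loss = W^SO − W^NE = 357.5.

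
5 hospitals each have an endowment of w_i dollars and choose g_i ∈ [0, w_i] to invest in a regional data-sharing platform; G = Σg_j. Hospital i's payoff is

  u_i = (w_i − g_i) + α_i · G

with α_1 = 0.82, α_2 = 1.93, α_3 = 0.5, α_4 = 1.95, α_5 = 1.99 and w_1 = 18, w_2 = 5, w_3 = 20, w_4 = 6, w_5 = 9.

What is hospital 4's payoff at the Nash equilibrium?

∂u_i/∂g_i = α_i − 1, so hospital i contributes w_i if α_i > 1, else 0.
α_i > 1 for i ∈ {2, 4, 5}; NE contributions (0, 5, 0, 6, 9), G = 20.
u_4 = (6 − 6) + 1.95·20 = 39.

39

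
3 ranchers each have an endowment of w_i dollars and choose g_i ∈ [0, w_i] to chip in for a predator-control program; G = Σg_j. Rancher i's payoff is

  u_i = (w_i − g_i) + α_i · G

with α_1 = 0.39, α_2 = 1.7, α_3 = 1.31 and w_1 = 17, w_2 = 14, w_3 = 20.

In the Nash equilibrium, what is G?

34

∂u_i/∂g_i = α_i − 1, so rancher i contributes w_i if α_i > 1, else 0.
α_i > 1 for i ∈ {2, 3}; NE contributions (0, 14, 20), G = 34.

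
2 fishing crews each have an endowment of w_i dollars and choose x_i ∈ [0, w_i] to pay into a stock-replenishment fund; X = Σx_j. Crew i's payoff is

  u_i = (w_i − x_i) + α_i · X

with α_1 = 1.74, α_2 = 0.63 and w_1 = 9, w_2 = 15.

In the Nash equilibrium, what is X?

9

∂u_i/∂x_i = α_i − 1, so crew i contributes w_i if α_i > 1, else 0.
α_i > 1 for i ∈ {1}; NE contributions (9, 0), X = 9.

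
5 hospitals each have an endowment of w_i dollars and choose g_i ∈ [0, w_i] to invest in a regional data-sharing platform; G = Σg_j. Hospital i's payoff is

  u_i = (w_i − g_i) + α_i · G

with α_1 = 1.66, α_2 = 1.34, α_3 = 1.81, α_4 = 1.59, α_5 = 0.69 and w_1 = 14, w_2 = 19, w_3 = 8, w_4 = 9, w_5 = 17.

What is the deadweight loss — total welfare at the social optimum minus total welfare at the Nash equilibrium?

∂u_i/∂g_i = α_i − 1, so hospital i contributes w_i if α_i > 1, else 0.
α_i > 1 for i ∈ {1, 2, 3, 4}; NE contributions (14, 19, 8, 9, 0), G = 50.
W^NE = Σw_i − G^NE + (Σα_i)·G^NE = 67 + 6.09·50 = 371.5.
Planner: ∂(Σu_j)/∂g_i = Σα_j − 1 = 6.09 > 0, so everyone contributes w_i; G^SO = 67, W^SO = 67 + 6.09·67 = 475.03.
Deadweight loss = 103.53.

103.53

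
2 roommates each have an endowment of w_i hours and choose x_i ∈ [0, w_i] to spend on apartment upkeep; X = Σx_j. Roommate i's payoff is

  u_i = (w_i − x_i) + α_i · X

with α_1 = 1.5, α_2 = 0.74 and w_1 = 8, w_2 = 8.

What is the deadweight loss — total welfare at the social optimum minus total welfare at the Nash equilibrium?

9.92

∂u_i/∂x_i = α_i − 1, so roommate i contributes w_i if α_i > 1, else 0.
α_i > 1 for i ∈ {1}; NE contributions (8, 0), X = 8.
W^NE = Σw_i − X^NE + (Σα_i)·X^NE = 16 + 1.24·8 = 25.92.
Planner: ∂(Σu_j)/∂x_i = Σα_j − 1 = 1.24 > 0, so everyone contributes w_i; X^SO = 16, W^SO = 16 + 1.24·16 = 35.84.
Deadweight loss = 9.92.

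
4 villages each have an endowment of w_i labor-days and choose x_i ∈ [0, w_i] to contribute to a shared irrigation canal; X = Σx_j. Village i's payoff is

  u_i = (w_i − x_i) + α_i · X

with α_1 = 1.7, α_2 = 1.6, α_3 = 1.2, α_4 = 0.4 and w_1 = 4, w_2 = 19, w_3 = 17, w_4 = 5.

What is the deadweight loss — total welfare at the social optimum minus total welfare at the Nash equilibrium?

∂u_i/∂x_i = α_i − 1, so village i contributes w_i if α_i > 1, else 0.
α_i > 1 for i ∈ {1, 2, 3}; NE contributions (4, 19, 17, 0), X = 40.
W^NE = Σw_i − X^NE + (Σα_i)·X^NE = 45 + 3.9·40 = 201.
Planner: ∂(Σu_j)/∂x_i = Σα_j − 1 = 3.9 > 0, so everyone contributes w_i; X^SO = 45, W^SO = 45 + 3.9·45 = 220.5.
Deadweight loss = 19.5.

19.5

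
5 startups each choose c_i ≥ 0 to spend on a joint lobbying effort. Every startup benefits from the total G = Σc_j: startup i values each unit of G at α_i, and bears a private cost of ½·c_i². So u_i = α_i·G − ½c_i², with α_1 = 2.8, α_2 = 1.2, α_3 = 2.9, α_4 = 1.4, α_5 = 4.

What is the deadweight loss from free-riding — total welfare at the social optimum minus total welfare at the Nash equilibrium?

Startup i's FOC: ∂u_i/∂c_i = α_i − c_i = 0, so c_i* = α_i.
NE contributions = (2.8, 1.2, 2.9, 1.4, 4); G = 12.3.
W^NE = (Σα)·G − ½Σα_i² = 12.3² − ½·35.65 = 133.465.
Planner sets c_i = Σα_j = 12.3 for every i, so G^SO = 5·12.3 = 61.5.
W^SO = (Σα)·G^SO − ½·5·(Σα)² = (5/2)·12.3² = 378.225.
Deadweight loss = W^SO − W^NE = 244.76.

244.76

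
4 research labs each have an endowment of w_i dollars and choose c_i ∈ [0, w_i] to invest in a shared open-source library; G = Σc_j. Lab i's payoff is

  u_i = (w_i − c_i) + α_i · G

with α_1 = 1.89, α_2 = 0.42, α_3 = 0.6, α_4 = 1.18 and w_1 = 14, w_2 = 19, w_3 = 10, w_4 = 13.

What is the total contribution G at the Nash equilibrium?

∂u_i/∂c_i = α_i − 1, so lab i contributes w_i if α_i > 1, else 0.
α_i > 1 for i ∈ {1, 4}; NE contributions (14, 0, 0, 13), G = 27.

27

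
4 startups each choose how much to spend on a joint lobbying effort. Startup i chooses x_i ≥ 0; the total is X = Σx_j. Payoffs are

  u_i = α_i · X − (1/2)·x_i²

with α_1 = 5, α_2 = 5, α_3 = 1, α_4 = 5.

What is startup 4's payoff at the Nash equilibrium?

67.5

Startup i's FOC: ∂u_i/∂x_i = α_i − x_i = 0, so x_i* = α_i.
NE contributions = (5, 5, 1, 5); X = 16.
u_4 = α_4·X − ½·(x_4)² = 5·16 − ½·5² = 67.5.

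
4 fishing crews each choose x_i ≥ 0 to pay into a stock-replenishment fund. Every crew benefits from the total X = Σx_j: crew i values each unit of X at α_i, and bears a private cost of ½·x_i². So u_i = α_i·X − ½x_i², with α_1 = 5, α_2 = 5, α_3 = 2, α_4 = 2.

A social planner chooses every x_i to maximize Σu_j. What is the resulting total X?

Planner FOC: ∂(Σu_j)/∂x_i = (Σα_j) − x_i = 0, so x_i^SO = Σα_j = 14 for every i; X^SO = 56.

56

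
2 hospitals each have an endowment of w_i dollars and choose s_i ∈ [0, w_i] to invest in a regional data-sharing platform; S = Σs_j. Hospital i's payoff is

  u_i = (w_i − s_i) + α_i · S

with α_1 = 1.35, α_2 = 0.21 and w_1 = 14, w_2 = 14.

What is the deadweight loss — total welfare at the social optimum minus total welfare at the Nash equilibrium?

7.84

∂u_i/∂s_i = α_i − 1, so hospital i contributes w_i if α_i > 1, else 0.
α_i > 1 for i ∈ {1}; NE contributions (14, 0), S = 14.
W^NE = Σw_i − S^NE + (Σα_i)·S^NE = 28 + 0.56·14 = 35.84.
Planner: ∂(Σu_j)/∂s_i = Σα_j − 1 = 0.56 > 0, so everyone contributes w_i; S^SO = 28, W^SO = 28 + 0.56·28 = 43.68.
Deadweight loss = 7.84.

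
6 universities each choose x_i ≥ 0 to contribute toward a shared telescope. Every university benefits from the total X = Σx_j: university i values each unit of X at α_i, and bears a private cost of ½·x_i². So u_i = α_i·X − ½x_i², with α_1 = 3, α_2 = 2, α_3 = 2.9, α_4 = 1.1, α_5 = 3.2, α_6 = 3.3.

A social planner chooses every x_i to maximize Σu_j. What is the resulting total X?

Planner FOC: ∂(Σu_j)/∂x_i = (Σα_j) − x_i = 0, so x_i^SO = Σα_j = 15.5 for every i; X^SO = 93.

93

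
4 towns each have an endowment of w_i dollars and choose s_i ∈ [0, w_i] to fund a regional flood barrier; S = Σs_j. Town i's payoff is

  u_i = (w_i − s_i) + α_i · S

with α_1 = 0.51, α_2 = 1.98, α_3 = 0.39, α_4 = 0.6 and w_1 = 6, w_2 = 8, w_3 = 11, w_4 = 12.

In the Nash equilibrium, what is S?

∂u_i/∂s_i = α_i − 1, so town i contributes w_i if α_i > 1, else 0.
α_i > 1 for i ∈ {2}; NE contributions (0, 8, 0, 0), S = 8.

8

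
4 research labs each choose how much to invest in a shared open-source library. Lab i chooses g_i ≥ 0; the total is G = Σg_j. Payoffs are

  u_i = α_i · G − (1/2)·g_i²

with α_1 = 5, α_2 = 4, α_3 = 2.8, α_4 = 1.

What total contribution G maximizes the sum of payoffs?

Planner FOC: ∂(Σu_j)/∂g_i = (Σα_j) − g_i = 0, so g_i^SO = Σα_j = 12.8 for every i; G^SO = 51.2.

51.2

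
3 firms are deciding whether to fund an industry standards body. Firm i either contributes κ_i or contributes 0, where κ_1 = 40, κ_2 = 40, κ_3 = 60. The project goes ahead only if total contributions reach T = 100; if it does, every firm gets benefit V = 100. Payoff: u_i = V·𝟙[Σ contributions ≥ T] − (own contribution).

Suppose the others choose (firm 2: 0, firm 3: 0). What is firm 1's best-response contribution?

0

Others' total = 0. Even contributing 40 gives 40 < 100: no benefit either way.
Best response: 0.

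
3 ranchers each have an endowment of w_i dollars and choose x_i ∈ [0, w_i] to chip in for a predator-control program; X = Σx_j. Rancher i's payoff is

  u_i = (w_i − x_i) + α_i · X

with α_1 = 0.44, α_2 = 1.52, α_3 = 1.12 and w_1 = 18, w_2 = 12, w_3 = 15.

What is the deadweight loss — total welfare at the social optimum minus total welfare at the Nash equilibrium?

37.44

∂u_i/∂x_i = α_i − 1, so rancher i contributes w_i if α_i > 1, else 0.
α_i > 1 for i ∈ {2, 3}; NE contributions (0, 12, 15), X = 27.
W^NE = Σw_i − X^NE + (Σα_i)·X^NE = 45 + 2.08·27 = 101.16.
Planner: ∂(Σu_j)/∂x_i = Σα_j − 1 = 2.08 > 0, so everyone contributes w_i; X^SO = 45, W^SO = 45 + 2.08·45 = 138.6.
Deadweight loss = 37.44.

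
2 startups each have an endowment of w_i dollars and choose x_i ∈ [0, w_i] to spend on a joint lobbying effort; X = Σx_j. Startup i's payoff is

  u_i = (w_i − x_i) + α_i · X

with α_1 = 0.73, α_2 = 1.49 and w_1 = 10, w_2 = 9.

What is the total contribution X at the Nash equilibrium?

9

∂u_i/∂x_i = α_i − 1, so startup i contributes w_i if α_i > 1, else 0.
α_i > 1 for i ∈ {2}; NE contributions (0, 9), X = 9.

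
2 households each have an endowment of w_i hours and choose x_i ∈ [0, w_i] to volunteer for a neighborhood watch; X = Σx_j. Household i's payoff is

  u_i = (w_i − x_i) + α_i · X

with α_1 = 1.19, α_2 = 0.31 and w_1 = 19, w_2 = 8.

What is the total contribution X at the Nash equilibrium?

19

∂u_i/∂x_i = α_i − 1, so household i contributes w_i if α_i > 1, else 0.
α_i > 1 for i ∈ {1}; NE contributions (19, 0), X = 19.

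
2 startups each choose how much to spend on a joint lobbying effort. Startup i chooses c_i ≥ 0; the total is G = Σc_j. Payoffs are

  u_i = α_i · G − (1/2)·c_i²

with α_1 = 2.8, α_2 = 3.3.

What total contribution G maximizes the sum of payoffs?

Planner FOC: ∂(Σu_j)/∂c_i = (Σα_j) − c_i = 0, so c_i^SO = Σα_j = 6.1 for every i; G^SO = 12.2.

12.2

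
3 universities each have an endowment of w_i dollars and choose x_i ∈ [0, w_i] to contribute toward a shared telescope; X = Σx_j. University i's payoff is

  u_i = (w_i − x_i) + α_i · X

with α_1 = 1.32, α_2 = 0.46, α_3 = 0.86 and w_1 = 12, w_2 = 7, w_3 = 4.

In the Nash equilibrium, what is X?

12

∂u_i/∂x_i = α_i − 1, so university i contributes w_i if α_i > 1, else 0.
α_i > 1 for i ∈ {1}; NE contributions (12, 0, 0), X = 12.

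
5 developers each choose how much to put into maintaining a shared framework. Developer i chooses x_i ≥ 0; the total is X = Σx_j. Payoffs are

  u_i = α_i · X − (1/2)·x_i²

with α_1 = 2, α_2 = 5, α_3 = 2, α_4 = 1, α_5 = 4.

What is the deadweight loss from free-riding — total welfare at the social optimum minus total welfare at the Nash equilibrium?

Developer i's FOC: ∂u_i/∂x_i = α_i − x_i = 0, so x_i* = α_i.
NE contributions = (2, 5, 2, 1, 4); X = 14.
W^NE = (Σα)·X − ½Σα_i² = 14² − ½·50 = 171.
Planner sets x_i = Σα_j = 14 for every i, so X^SO = 5·14 = 70.
W^SO = (Σα)·X^SO − ½·5·(Σα)² = (5/2)·14² = 490.
Deadweight loss = W^SO − W^NE = 319.

319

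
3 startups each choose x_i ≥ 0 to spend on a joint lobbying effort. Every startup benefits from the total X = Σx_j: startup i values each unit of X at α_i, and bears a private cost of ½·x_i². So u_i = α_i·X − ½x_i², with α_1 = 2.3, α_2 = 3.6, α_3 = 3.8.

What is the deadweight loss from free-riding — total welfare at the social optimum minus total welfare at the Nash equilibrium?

Startup i's FOC: ∂u_i/∂x_i = α_i − x_i = 0, so x_i* = α_i.
NE contributions = (2.3, 3.6, 3.8); X = 9.7.
W^NE = (Σα)·X − ½Σα_i² = 9.7² − ½·32.69 = 77.745.
Planner sets x_i = Σα_j = 9.7 for every i, so X^SO = 3·9.7 = 29.1.
W^SO = (Σα)·X^SO − ½·3·(Σα)² = (3/2)·9.7² = 141.135.
Deadweight loss = W^SO − W^NE = 63.39.

63.39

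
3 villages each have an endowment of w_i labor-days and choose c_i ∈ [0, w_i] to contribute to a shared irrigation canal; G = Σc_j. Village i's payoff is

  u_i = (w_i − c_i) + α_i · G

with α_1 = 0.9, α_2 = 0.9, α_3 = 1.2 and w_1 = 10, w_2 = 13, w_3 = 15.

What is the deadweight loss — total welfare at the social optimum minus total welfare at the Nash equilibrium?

46

∂u_i/∂c_i = α_i − 1, so village i contributes w_i if α_i > 1, else 0.
α_i > 1 for i ∈ {3}; NE contributions (0, 0, 15), G = 15.
W^NE = Σw_i − G^NE + (Σα_i)·G^NE = 38 + 2·15 = 68.
Planner: ∂(Σu_j)/∂c_i = Σα_j − 1 = 2 > 0, so everyone contributes w_i; G^SO = 38, W^SO = 38 + 2·38 = 114.
Deadweight loss = 46.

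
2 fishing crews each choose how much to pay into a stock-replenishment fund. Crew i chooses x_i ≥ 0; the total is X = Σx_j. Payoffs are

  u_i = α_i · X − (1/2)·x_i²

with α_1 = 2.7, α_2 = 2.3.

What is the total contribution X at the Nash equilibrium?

5

Crew i's FOC: ∂u_i/∂x_i = α_i − x_i = 0, so x_i* = α_i.
NE contributions = (2.7, 2.3); X = 5.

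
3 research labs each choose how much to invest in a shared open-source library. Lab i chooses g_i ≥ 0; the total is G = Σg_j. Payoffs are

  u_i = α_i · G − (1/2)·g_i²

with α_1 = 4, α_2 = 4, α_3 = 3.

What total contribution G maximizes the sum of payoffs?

33

Planner FOC: ∂(Σu_j)/∂g_i = (Σα_j) − g_i = 0, so g_i^SO = Σα_j = 11 for every i; G^SO = 33.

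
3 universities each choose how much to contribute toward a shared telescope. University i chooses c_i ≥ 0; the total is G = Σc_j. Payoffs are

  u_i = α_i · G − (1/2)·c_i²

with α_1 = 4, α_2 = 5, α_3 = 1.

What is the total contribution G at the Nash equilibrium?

University i's FOC: ∂u_i/∂c_i = α_i − c_i = 0, so c_i* = α_i.
NE contributions = (4, 5, 1); G = 10.

10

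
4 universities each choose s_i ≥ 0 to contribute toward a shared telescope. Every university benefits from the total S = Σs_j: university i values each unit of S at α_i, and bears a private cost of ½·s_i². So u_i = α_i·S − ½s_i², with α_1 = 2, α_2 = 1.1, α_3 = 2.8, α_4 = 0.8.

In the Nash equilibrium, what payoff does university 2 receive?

University i's FOC: ∂u_i/∂s_i = α_i − s_i = 0, so s_i* = α_i.
NE contributions = (2, 1.1, 2.8, 0.8); S = 6.7.
u_2 = α_2·S − ½·(s_2)² = 1.1·6.7 − ½·1.1² = 6.765.

6.765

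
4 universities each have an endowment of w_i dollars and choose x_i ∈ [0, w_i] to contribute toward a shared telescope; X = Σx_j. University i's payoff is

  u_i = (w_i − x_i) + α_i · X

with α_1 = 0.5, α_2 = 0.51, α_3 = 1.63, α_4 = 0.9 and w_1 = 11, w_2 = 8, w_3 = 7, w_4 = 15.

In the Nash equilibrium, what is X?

7

∂u_i/∂x_i = α_i − 1, so university i contributes w_i if α_i > 1, else 0.
α_i > 1 for i ∈ {3}; NE contributions (0, 0, 7, 0), X = 7.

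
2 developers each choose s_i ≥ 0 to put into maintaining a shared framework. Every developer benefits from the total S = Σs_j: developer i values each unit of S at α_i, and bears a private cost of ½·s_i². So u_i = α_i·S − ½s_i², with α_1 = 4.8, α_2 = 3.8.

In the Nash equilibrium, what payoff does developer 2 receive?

Developer i's FOC: ∂u_i/∂s_i = α_i − s_i = 0, so s_i* = α_i.
NE contributions = (4.8, 3.8); S = 8.6.
u_2 = α_2·S − ½·(s_2)² = 3.8·8.6 − ½·3.8² = 25.46.

25.46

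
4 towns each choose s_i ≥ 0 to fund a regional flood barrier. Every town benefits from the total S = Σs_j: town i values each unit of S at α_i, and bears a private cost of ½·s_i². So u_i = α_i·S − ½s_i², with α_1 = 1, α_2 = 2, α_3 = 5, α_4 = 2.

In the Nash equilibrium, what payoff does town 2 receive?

Town i's FOC: ∂u_i/∂s_i = α_i − s_i = 0, so s_i* = α_i.
NE contributions = (1, 2, 5, 2); S = 10.
u_2 = α_2·S − ½·(s_2)² = 2·10 − ½·2² = 18.

18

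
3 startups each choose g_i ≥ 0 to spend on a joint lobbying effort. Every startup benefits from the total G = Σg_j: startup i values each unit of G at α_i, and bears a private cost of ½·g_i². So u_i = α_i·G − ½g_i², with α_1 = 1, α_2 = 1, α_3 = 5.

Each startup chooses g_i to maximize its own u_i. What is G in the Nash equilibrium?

7

Startup i's FOC: ∂u_i/∂g_i = α_i − g_i = 0, so g_i* = α_i.
NE contributions = (1, 1, 5); G = 7.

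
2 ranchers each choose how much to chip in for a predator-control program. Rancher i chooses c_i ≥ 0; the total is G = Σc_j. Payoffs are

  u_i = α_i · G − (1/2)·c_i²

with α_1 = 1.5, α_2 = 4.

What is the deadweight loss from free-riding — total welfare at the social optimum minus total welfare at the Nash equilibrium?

Rancher i's FOC: ∂u_i/∂c_i = α_i − c_i = 0, so c_i* = α_i.
NE contributions = (1.5, 4); G = 5.5.
W^NE = (Σα)·G − ½Σα_i² = 5.5² − ½·18.25 = 21.125.
Planner sets c_i = Σα_j = 5.5 for every i, so G^SO = 2·5.5 = 11.
W^SO = (Σα)·G^SO − ½·2·(Σα)² = (2/2)·5.5² = 30.25.
Deadweight loss = W^SO − W^NE = 9.125.

9.125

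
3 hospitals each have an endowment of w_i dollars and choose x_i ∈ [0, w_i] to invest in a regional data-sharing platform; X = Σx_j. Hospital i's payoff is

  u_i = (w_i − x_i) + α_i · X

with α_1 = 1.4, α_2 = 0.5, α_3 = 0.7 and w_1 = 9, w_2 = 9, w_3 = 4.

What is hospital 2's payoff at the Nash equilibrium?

∂u_i/∂x_i = α_i − 1, so hospital i contributes w_i if α_i > 1, else 0.
α_i > 1 for i ∈ {1}; NE contributions (9, 0, 0), X = 9.
u_2 = (9 − 0) + 0.5·9 = 13.5.

13.5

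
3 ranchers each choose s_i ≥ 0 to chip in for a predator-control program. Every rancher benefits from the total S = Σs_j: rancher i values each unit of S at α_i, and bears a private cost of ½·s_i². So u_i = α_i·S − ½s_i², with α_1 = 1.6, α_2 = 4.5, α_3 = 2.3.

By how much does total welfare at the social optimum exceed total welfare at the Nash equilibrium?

Rancher i's FOC: ∂u_i/∂s_i = α_i − s_i = 0, so s_i* = α_i.
NE contributions = (1.6, 4.5, 2.3); S = 8.4.
W^NE = (Σα)·S − ½Σα_i² = 8.4² − ½·28.1 = 56.51.
Planner sets s_i = Σα_j = 8.4 for every i, so S^SO = 3·8.4 = 25.2.
W^SO = (Σα)·S^SO − ½·3·(Σα)² = (3/2)·8.4² = 105.84.
Deadweight loss = W^SO − W^NE = 49.33.

49.33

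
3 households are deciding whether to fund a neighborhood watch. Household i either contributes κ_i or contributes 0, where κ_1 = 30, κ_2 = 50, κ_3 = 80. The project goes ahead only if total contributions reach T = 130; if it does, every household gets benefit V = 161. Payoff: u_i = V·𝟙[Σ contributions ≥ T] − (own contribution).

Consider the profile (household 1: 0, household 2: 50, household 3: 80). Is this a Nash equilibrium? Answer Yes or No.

Yes

Total = 130 ≥ 130: provided.
Household 1 (pledges 0, payoff 161): pledging 30 → total 160, payoff 131. No gain.
Household 2 (pledges 50, payoff 111): dropping to 0 → total 80, payoff 0. No gain.
Household 3 (pledges 80, payoff 81): dropping to 0 → total 50, payoff 0. No gain.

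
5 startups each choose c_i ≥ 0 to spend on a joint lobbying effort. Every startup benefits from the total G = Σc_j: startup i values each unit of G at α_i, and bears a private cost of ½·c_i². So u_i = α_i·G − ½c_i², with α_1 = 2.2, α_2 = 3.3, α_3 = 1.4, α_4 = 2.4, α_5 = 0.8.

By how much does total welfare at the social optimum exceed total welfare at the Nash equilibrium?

165.06

Startup i's FOC: ∂u_i/∂c_i = α_i − c_i = 0, so c_i* = α_i.
NE contributions = (2.2, 3.3, 1.4, 2.4, 0.8); G = 10.1.
W^NE = (Σα)·G − ½Σα_i² = 10.1² − ½·24.09 = 89.965.
Planner sets c_i = Σα_j = 10.1 for every i, so G^SO = 5·10.1 = 50.5.
W^SO = (Σα)·G^SO − ½·5·(Σα)² = (5/2)·10.1² = 255.025.
Deadweight loss = W^SO − W^NE = 165.06.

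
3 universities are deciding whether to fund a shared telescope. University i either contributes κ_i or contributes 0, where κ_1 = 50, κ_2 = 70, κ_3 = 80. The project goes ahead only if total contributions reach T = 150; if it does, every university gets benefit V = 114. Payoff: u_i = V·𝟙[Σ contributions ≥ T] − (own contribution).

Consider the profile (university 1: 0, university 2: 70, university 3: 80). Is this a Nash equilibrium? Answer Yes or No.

Yes

Total = 150 ≥ 150: provided.
University 1 (pledges 0, payoff 114): pledging 50 → total 200, payoff 64. No gain.
University 2 (pledges 70, payoff 44): dropping to 0 → total 80, payoff 0. No gain.
University 3 (pledges 80, payoff 34): dropping to 0 → total 70, payoff 0. No gain.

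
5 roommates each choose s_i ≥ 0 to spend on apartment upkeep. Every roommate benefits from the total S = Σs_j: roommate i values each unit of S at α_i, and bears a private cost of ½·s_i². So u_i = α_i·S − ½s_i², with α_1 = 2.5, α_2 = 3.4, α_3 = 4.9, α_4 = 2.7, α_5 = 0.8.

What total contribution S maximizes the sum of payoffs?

71.5

Planner FOC: ∂(Σu_j)/∂s_i = (Σα_j) − s_i = 0, so s_i^SO = Σα_j = 14.3 for every i; S^SO = 71.5.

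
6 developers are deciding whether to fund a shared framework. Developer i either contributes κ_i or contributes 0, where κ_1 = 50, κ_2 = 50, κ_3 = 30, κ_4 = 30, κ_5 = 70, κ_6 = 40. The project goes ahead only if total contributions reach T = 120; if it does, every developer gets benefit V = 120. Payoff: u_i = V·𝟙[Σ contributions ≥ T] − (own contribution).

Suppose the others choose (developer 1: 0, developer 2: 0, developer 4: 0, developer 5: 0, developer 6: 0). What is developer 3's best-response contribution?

0

Others' total = 0. Even contributing 30 gives 30 < 120: no benefit either way.
Best response: 0.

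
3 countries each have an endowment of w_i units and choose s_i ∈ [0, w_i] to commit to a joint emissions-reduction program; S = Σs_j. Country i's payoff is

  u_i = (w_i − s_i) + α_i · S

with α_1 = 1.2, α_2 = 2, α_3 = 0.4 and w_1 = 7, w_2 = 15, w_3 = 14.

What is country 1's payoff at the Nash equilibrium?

∂u_i/∂s_i = α_i − 1, so country i contributes w_i if α_i > 1, else 0.
α_i > 1 for i ∈ {1, 2}; NE contributions (7, 15, 0), S = 22.
u_1 = (7 − 7) + 1.2·22 = 26.4.

26.4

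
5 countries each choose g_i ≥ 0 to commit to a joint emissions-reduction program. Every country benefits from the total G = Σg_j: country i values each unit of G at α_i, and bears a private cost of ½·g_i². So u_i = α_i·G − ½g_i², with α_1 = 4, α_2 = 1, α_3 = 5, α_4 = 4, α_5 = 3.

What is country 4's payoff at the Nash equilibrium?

Country i's FOC: ∂u_i/∂g_i = α_i − g_i = 0, so g_i* = α_i.
NE contributions = (4, 1, 5, 4, 3); G = 17.
u_4 = α_4·G − ½·(g_4)² = 4·17 − ½·4² = 60.

60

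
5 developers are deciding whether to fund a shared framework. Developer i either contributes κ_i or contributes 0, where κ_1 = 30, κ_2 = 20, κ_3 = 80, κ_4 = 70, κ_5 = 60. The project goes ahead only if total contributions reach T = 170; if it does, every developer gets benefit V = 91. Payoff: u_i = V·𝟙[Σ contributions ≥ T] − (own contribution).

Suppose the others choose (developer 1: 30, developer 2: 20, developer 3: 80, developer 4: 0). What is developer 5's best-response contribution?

Others' total = 130. Contributing 60 brings total to 190 ≥ 170: gain V − κ_5 = 31.
Best response: 60.

60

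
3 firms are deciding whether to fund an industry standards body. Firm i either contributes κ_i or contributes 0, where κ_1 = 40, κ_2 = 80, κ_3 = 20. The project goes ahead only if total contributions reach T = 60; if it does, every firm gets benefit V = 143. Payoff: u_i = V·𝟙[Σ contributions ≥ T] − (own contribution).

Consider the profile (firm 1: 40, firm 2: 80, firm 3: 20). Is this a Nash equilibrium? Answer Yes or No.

No

Total = 140 ≥ 60: provided.
Firm 1 (pledges 40, payoff 103): dropping to 0 → total 100, payoff 143. Profitable deviation.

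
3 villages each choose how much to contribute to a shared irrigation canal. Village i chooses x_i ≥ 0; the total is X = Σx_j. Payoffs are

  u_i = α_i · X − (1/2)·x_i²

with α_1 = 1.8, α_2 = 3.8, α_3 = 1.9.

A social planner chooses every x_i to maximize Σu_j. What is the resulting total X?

22.5

Planner FOC: ∂(Σu_j)/∂x_i = (Σα_j) − x_i = 0, so x_i^SO = Σα_j = 7.5 for every i; X^SO = 22.5.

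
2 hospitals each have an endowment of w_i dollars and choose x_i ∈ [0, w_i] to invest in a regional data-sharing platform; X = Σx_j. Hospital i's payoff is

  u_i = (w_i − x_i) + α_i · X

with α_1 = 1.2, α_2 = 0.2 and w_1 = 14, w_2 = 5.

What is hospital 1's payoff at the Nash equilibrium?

∂u_i/∂x_i = α_i − 1, so hospital i contributes w_i if α_i > 1, else 0.
α_i > 1 for i ∈ {1}; NE contributions (14, 0), X = 14.
u_1 = (14 − 14) + 1.2·14 = 16.8.

16.8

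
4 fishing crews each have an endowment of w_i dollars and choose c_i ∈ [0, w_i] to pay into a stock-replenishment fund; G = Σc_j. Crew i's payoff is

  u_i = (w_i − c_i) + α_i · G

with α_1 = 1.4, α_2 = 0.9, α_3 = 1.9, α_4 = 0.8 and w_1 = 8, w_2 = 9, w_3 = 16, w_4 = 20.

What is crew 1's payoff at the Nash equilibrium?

∂u_i/∂c_i = α_i − 1, so crew i contributes w_i if α_i > 1, else 0.
α_i > 1 for i ∈ {1, 3}; NE contributions (8, 0, 16, 0), G = 24.
u_1 = (8 − 8) + 1.4·24 = 33.6.

33.6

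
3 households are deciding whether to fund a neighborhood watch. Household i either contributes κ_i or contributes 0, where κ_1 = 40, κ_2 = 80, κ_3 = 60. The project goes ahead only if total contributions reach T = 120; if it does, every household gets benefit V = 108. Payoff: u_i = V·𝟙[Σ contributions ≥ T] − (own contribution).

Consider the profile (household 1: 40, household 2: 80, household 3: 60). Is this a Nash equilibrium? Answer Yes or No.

Total = 180 ≥ 120: provided.
Household 1 (pledges 40, payoff 68): dropping to 0 → total 140, payoff 108. Profitable deviation.

No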